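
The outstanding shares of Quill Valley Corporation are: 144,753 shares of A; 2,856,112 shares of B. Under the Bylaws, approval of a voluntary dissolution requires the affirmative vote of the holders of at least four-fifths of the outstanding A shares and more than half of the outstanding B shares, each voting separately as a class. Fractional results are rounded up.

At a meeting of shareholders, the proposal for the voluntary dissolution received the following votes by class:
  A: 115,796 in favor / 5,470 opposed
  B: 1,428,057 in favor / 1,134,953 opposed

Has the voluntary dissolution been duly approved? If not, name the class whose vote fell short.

Not approved — the A shares did not give the required vote.

A: 4/5 of 144753 = 115802.40, rounded up to 115803; 115,803 required, 115,796 in favor — not approved.
B: a majority of 2856112 is 1428057; 1,428,057 required, 1,428,057 in favor — approved.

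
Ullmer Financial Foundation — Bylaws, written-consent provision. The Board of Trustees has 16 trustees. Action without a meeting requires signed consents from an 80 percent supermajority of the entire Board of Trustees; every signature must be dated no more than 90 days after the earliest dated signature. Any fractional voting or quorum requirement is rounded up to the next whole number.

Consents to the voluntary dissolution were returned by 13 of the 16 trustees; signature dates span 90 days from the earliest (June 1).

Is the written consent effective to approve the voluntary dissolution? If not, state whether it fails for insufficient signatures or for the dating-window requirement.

Effective — both the signature and dating-window requirements are satisfied.

Signatures required: an 80 percent supermajority of 16 — 4/5 of 16 = 12.80, rounded up to 13, so 13 needed; 13 signed. Sufficient.
Dating window: the latest signature is 90 days after the earliest; the limit is 90 days. Within the window.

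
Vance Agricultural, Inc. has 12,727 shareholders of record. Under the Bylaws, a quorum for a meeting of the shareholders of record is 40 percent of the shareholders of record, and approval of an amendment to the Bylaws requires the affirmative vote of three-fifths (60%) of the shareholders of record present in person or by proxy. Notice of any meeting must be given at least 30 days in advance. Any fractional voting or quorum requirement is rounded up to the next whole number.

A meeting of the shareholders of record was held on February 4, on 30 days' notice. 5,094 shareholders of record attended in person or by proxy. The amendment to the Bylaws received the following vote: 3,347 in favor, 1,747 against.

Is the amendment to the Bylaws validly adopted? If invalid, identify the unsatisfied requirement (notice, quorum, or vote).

Notice: 30 days given; 30 required. Satisfied.
Quorum: 40% of 12,727 = 5,090.80, rounded up to 5,091; 5,094 present. Satisfied.
Vote: requires three-fifths of those present (5,094); 3/5 of 5094 = 3056.40, rounded up to 3057, so 3,057 needed; 3,347 in favor. Satisfied.

Valid — all requirements satisfied.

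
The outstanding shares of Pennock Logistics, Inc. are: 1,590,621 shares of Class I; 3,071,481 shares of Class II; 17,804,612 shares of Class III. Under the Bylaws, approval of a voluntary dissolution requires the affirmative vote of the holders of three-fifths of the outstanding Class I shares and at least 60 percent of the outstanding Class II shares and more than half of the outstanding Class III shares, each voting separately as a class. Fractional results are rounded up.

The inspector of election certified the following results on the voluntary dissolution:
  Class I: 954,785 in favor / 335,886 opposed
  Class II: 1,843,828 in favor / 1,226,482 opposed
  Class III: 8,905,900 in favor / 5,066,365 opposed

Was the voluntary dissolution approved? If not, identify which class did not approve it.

Approved — every class gave the required vote.

Class I: 3/5 of 1590621 = 954372.60, rounded up to 954373; 954,373 required, 954,785 in favor — approved.
Class II: 3/5 of 3071481 = 1842888.60, rounded up to 1842889; 1,842,889 required, 1,843,828 in favor — approved.
Class III: a majority of 17804612 is 8902307; 8,902,307 required, 8,905,900 in favor — approved.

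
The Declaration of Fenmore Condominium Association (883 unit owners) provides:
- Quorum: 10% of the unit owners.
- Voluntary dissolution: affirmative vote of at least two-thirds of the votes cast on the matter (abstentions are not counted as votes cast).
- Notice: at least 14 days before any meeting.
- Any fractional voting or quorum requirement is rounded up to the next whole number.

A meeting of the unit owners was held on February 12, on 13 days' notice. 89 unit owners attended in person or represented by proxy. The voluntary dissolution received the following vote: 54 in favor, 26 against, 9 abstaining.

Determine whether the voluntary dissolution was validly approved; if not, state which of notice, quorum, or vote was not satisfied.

Invalid — notice requirement not satisfied.

Notice: 13 days given; 14 required. Not satisfied.
Quorum: 10% of 883 = 88.30, rounded up to 89; 89 present. Satisfied.
Vote: requires two-thirds of the votes cast (89 − 9 abstaining = 80); 2/3 of 80 = 53.33, rounded up to 54, so 54 needed; 54 in favor. Satisfied.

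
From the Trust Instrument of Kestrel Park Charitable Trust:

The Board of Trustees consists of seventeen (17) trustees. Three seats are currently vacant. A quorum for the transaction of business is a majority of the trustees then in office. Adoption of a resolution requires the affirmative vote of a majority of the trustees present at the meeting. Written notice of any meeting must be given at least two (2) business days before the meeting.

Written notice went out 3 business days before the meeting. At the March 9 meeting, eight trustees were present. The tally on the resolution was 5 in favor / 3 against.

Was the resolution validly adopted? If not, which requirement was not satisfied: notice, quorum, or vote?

Notice: 3 business days given; 2 required (3 ≥ 2). Satisfied.
Quorum: 8 present; quorum is 8. Satisfied.
Vote: the resolution requires a majority of the trustees present (8). A majority of 8 is 5, so 5 affirmative votes are needed; 5 voted in favor. Satisfied.

Valid — all requirements satisfied.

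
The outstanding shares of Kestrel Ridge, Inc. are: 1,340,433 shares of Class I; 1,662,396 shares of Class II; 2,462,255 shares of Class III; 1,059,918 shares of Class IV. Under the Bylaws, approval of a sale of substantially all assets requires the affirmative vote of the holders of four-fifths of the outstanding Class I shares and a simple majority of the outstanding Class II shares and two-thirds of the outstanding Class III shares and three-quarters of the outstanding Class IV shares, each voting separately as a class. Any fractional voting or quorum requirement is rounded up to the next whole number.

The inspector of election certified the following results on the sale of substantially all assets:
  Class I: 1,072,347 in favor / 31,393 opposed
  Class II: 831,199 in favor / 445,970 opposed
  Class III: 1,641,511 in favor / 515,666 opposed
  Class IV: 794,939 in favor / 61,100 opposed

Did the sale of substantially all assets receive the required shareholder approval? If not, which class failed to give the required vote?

Approved — every class gave the required vote.

Class I: 4/5 of 1340433 = 1072346.40, rounded up to 1072347; 1,072,347 required, 1,072,347 in favor — approved.
Class II: a majority of 1662396 is 831199; 831,199 required, 831,199 in favor — approved.
Class III: 2/3 of 2462255 = 1641503.33, rounded up to 1641504; 1,641,504 required, 1,641,511 in favor — approved.
Class IV: 3/4 of 1059918 = 794938.50, rounded up to 794939; 794,939 required, 794,939 in favor — approved.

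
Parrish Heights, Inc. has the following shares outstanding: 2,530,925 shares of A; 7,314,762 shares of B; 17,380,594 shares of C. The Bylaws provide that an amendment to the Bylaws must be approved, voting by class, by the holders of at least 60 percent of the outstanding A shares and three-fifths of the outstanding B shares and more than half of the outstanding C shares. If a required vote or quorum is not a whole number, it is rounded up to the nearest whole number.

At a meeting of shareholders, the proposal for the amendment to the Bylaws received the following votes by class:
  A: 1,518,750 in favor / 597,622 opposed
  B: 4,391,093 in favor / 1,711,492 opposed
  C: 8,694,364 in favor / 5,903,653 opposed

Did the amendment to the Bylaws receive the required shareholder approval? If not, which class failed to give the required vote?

Approved — every class gave the required vote.

A: 3/5 of 2530925 = 1518555; 1,518,555 required, 1,518,750 in favor — approved.
B: 3/5 of 7314762 = 4388857.20, rounded up to 4388858; 4,388,858 required, 4,391,093 in favor — approved.
C: a majority of 17380594 is 8690298; 8,690,298 required, 8,694,364 in favor — approved.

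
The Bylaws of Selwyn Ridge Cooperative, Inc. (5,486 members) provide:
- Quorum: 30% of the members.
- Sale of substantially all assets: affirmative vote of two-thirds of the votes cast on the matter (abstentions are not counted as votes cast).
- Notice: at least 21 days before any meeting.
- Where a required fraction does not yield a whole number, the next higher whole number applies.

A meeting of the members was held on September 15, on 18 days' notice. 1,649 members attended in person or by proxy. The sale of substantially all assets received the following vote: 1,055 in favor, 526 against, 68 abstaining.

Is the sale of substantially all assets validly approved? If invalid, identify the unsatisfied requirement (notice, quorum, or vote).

Invalid — notice requirement not satisfied.

Notice: 18 days given; 21 required. Not satisfied.
Quorum: 30% of 5,486 = 1,645.80, rounded up to 1,646; 1,649 present. Satisfied.
Vote: requires two-thirds of the votes cast (1,649 − 68 abstaining = 1,581); 2/3 of 1581 = 1054, so 1,054 needed; 1,055 in favor. Satisfied.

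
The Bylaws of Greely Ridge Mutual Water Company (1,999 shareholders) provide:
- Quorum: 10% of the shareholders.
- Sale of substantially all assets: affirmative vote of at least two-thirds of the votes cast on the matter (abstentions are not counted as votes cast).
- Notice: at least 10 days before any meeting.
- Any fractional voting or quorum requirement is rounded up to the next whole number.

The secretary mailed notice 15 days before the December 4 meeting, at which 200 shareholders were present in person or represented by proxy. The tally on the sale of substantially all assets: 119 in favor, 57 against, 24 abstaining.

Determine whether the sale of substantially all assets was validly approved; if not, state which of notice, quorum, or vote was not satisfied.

Notice: 15 days given; 10 required. Satisfied.
Quorum: 10% of 1,999 = 199.90, rounded up to 200; 200 present. Satisfied.
Vote: requires two-thirds of the votes cast (200 − 24 abstaining = 176); 2/3 of 176 = 117.33, rounded up to 118, so 118 needed; 119 in favor. Satisfied.

Valid — all requirements satisfied.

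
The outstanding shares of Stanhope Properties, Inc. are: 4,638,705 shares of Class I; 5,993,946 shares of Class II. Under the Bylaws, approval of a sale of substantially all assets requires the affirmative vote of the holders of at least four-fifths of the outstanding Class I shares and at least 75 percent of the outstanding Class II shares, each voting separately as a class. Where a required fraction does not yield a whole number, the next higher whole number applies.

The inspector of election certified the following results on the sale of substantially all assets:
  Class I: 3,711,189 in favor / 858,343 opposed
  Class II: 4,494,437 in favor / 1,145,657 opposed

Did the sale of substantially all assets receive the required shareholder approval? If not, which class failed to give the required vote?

Not approved — the Class II shares did not give the required vote.

Class I: 4/5 of 4638705 = 3710964; 3,710,964 required, 3,711,189 in favor — approved.
Class II: 3/4 of 5993946 = 4495459.50, rounded up to 4495460; 4,495,460 required, 4,494,437 in favor — not approved.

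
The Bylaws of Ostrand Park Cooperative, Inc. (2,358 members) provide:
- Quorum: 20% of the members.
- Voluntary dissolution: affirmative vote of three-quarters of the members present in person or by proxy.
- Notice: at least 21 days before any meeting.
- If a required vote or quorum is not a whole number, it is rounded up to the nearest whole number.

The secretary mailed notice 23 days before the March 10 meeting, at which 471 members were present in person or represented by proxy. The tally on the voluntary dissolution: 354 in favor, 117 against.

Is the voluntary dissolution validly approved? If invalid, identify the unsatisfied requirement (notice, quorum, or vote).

Invalid — quorum requirement not satisfied.

Notice: 23 days given; 21 required. Satisfied.
Quorum: 20% of 2,358 = 471.60, rounded up to 472; 471 present. Not satisfied.
Vote: requires three-fourths of those present (471); 3/4 of 471 = 353.25, rounded up to 354, so 354 needed; 354 in favor. Satisfied.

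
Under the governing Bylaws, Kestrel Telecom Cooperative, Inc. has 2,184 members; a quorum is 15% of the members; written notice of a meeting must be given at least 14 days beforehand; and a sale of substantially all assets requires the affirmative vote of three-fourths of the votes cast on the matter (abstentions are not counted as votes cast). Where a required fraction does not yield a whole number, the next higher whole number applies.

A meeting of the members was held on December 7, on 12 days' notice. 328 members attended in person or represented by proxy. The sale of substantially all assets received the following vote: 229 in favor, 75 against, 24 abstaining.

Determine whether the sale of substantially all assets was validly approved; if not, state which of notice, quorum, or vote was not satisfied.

Notice: 12 days given; 14 required. Not satisfied.
Quorum: 15% of 2,184 = 327.60, rounded up to 328; 328 present. Satisfied.
Vote: requires three-fourths of the votes cast (328 − 24 abstaining = 304); 3/4 of 304 = 228, so 228 needed; 229 in favor. Satisfied.

Invalid — notice requirement not satisfied.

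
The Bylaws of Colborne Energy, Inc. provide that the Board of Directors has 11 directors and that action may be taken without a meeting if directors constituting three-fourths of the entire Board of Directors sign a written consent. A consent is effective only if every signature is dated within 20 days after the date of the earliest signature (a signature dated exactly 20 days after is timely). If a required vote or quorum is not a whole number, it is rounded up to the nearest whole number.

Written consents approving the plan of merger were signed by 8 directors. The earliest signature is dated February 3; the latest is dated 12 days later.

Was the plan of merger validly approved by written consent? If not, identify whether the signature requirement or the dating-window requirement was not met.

Not effective — insufficient signatures.

Signatures required: three-fourths of 11 — 3/4 of 11 = 8.25, rounded up to 9, so 9 needed; 8 signed. Insufficient.
Dating window: the latest signature is 12 days after the earliest; the limit is 20 days. Within the window.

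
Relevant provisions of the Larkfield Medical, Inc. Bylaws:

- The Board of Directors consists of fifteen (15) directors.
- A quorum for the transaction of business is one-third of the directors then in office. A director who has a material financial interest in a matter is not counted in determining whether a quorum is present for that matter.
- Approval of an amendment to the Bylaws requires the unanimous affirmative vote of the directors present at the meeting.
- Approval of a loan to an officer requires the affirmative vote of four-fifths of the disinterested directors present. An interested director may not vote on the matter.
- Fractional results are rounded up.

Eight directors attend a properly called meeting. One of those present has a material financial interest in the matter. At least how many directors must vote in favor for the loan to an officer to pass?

6

The loan to an officer requires four-fifths of the disinterested directors present (8 − 1 = 7).
4/5 of 7 = 5.60, rounded up to 6.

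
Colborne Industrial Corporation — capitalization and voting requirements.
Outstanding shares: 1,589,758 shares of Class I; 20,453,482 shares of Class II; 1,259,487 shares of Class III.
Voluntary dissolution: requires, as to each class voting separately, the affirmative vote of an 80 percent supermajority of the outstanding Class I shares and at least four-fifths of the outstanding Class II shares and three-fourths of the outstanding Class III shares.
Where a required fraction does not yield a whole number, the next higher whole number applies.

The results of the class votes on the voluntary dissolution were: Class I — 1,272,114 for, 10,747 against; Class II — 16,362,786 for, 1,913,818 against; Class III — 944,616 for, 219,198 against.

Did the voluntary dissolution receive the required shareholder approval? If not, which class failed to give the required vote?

Approved — every class gave the required vote.

Class I: 4/5 of 1589758 = 1271806.40, rounded up to 1271807; 1,271,807 required, 1,272,114 in favor — approved.
Class II: 4/5 of 20453482 = 16362785.60, rounded up to 16362786; 16,362,786 required, 16,362,786 in favor — approved.
Class III: 3/4 of 1259487 = 944615.25, rounded up to 944616; 944,616 required, 944,616 in favor — approved.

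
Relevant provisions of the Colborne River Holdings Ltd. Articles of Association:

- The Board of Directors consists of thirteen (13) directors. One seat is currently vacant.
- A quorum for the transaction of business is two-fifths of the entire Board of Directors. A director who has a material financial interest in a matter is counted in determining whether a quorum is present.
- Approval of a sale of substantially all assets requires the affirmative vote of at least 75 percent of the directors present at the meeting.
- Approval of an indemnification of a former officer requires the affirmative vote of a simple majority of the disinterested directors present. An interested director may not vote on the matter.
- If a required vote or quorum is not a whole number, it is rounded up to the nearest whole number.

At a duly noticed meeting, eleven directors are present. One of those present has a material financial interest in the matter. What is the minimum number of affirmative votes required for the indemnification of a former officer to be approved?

6

The indemnification of a former officer requires a majority of the disinterested directors present (11 − 1 = 10).
A majority of 10 is 6.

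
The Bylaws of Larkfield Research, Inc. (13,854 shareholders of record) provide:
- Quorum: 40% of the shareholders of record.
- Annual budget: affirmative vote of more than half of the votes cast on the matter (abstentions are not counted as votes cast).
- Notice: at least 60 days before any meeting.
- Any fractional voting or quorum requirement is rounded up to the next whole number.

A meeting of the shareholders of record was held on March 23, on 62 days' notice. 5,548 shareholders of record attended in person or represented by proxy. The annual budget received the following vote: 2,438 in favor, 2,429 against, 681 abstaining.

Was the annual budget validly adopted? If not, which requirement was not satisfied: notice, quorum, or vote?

Notice: 62 days given; 60 required. Satisfied.
Quorum: 40% of 13,854 = 5,541.60, rounded up to 5,542; 5,548 present. Satisfied.
Vote: requires a majority of the votes cast (5,548 − 681 abstaining = 4,867); a majority of 4867 is 2434, so 2,434 needed; 2,438 in favor. Satisfied.

Valid — all requirements satisfied.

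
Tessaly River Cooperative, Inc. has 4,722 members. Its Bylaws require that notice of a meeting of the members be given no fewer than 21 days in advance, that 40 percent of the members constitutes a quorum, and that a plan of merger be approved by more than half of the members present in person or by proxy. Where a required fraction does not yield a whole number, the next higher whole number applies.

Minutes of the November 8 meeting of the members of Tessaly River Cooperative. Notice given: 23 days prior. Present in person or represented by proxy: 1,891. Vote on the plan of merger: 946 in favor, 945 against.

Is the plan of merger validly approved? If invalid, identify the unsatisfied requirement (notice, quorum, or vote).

Valid — all requirements satisfied.

Notice: 23 days given; 21 required. Satisfied.
Quorum: 40% of 4,722 = 1,888.80, rounded up to 1,889; 1,891 present. Satisfied.
Vote: requires a majority of those present (1,891); a majority of 1891 is 946, so 946 needed; 946 in favor. Satisfied.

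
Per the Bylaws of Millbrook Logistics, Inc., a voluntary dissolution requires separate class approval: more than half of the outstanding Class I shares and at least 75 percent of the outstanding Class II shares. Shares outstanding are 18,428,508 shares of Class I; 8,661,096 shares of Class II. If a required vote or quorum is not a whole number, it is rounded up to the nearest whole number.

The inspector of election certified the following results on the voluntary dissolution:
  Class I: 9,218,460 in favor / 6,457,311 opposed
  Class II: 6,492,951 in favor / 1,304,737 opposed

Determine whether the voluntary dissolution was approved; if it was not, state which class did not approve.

Class I: a majority of 18428508 is 9214255; 9,214,255 required, 9,218,460 in favor — approved.
Class II: 3/4 of 8661096 = 6495822; 6,495,822 required, 6,492,951 in favor — not approved.

Not approved — the Class II shares did not give the required vote.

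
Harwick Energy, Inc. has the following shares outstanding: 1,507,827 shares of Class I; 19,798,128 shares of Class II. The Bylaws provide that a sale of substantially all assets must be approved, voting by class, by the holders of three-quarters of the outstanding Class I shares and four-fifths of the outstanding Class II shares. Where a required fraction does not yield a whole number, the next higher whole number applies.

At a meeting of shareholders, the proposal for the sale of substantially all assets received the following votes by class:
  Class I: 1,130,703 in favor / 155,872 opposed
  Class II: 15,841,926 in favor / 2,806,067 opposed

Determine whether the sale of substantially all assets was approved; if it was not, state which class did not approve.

Not approved — the Class I shares did not give the required vote.

Class I: 3/4 of 1507827 = 1130870.25, rounded up to 1130871; 1,130,871 required, 1,130,703 in favor — not approved.
Class II: 4/5 of 19798128 = 15838502.40, rounded up to 15838503; 15,838,503 required, 15,841,926 in favor — approved.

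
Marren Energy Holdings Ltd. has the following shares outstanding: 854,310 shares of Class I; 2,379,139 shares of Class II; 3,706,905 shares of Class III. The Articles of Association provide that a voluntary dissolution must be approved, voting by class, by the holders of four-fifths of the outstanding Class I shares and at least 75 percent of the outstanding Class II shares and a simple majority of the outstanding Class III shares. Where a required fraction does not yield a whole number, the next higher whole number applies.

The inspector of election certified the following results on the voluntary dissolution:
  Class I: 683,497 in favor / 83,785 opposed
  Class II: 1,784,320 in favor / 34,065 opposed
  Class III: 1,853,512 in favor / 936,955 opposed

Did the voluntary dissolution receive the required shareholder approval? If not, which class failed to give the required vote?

Class I: 4/5 of 854310 = 683448; 683,448 required, 683,497 in favor — approved.
Class II: 3/4 of 2379139 = 1784354.25, rounded up to 1784355; 1,784,355 required, 1,784,320 in favor — not approved.
Class III: a majority of 3706905 is 1853453; 1,853,453 required, 1,853,512 in favor — approved.

Not approved — the Class II shares did not give the required vote.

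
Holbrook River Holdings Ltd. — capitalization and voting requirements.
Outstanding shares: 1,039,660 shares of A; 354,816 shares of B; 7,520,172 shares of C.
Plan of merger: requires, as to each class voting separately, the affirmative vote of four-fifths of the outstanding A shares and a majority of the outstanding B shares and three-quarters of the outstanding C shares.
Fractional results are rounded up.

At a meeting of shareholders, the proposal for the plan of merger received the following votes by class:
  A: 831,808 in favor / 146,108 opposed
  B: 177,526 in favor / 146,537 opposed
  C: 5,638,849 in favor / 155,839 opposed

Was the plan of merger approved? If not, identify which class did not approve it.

A: 4/5 of 1039660 = 831728; 831,728 required, 831,808 in favor — approved.
B: a majority of 354816 is 177409; 177,409 required, 177,526 in favor — approved.
C: 3/4 of 7520172 = 5640129; 5,640,129 required, 5,638,849 in favor — not approved.

Not approved — the C shares did not give the required vote.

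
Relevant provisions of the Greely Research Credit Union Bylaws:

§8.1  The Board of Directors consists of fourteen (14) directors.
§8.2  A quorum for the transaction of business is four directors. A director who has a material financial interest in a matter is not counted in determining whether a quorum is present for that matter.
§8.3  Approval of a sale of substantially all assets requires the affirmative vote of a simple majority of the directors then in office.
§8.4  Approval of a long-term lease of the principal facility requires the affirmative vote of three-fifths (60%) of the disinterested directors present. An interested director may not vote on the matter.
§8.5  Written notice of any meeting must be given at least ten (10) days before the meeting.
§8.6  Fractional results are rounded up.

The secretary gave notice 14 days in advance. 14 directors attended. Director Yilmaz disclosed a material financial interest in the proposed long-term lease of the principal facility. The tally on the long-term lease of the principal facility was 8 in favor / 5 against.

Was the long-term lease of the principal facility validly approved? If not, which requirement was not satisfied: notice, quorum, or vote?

Notice: 14 days given; 10 required (14 ≥ 10). Satisfied.
Quorum: 14 present, but the 1 interested director does not count, leaving 13. Quorum is 4. Satisfied.
Vote: the long-term lease of the principal facility requires three-fifths of the disinterested directors present (14 − 1 = 13). 3/5 of 13 = 7.80, rounded up to 8, so 8 affirmative votes are needed; 8 voted in favor. Satisfied.

Valid — all requirements satisfied.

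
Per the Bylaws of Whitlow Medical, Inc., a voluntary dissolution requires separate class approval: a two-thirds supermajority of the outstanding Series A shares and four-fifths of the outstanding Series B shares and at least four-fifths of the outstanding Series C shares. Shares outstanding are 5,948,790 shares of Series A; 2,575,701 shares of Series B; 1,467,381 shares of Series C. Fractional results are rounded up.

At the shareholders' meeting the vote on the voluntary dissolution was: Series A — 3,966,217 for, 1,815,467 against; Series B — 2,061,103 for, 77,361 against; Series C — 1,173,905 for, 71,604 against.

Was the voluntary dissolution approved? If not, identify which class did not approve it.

Approved — every class gave the required vote.

Series A: 2/3 of 5948790 = 3965860; 3,965,860 required, 3,966,217 in favor — approved.
Series B: 4/5 of 2575701 = 2060560.80, rounded up to 2060561; 2,060,561 required, 2,061,103 in favor — approved.
Series C: 4/5 of 1467381 = 1173904.80, rounded up to 1173905; 1,173,905 required, 1,173,905 in favor — approved.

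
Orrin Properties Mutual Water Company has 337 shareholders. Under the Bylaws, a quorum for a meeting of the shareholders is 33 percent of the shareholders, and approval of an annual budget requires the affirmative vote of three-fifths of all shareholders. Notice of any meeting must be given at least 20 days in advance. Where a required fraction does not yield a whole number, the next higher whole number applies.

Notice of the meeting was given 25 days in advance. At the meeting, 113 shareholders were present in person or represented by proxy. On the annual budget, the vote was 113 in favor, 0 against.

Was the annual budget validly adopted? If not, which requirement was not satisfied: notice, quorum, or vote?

Invalid — vote requirement not satisfied.

Notice: 25 days given; 20 required. Satisfied.
Quorum: 33% of 337 = 111.21, rounded up to 112; 113 present. Satisfied.
Vote: requires three-fifths of all shareholders (337); 3/5 of 337 = 202.20, rounded up to 203, so 203 needed; 113 in favor. Not satisfied.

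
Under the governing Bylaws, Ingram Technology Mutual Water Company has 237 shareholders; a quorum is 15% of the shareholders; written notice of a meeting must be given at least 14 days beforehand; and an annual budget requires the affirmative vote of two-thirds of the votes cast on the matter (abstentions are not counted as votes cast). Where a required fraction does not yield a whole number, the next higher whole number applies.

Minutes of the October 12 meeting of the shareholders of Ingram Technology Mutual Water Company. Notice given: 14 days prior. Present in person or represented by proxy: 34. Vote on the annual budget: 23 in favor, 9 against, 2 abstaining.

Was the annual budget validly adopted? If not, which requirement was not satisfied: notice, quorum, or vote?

Notice: 14 days given; 14 required. Satisfied.
Quorum: 15% of 237 = 35.55, rounded up to 36; 34 present. Not satisfied.
Vote: requires two-thirds of the votes cast (34 − 2 abstaining = 32); 2/3 of 32 = 21.33, rounded up to 22, so 22 needed; 23 in favor. Satisfied.

Invalid — quorum requirement not satisfied.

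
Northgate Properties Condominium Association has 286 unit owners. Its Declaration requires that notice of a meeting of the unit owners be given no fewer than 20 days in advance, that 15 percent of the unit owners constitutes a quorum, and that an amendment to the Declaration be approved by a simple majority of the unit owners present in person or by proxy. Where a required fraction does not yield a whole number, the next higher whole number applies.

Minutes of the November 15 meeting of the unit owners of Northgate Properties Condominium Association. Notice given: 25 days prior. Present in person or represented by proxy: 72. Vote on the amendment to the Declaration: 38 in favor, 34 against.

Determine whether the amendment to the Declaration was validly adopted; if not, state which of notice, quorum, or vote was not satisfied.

Valid — all requirements satisfied.

Notice: 25 days given; 20 required. Satisfied.
Quorum: 15% of 286 = 42.90, rounded up to 43; 72 present. Satisfied.
Vote: requires a majority of those present (72); a majority of 72 is 37, so 37 needed; 38 in favor. Satisfied.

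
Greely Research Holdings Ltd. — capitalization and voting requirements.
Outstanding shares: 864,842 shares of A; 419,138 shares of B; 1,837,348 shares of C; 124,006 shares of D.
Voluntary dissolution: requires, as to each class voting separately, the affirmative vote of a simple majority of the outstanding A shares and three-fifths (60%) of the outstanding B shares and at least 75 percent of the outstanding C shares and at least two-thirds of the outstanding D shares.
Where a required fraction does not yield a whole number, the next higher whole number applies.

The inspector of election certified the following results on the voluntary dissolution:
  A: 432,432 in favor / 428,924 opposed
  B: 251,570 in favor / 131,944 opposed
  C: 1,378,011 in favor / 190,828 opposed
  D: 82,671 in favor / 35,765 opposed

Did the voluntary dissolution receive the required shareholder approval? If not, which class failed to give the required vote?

A: a majority of 864842 is 432422; 432,422 required, 432,432 in favor — approved.
B: 3/5 of 419138 = 251482.80, rounded up to 251483; 251,483 required, 251,570 in favor — approved.
C: 3/4 of 1837348 = 1378011; 1,378,011 required, 1,378,011 in favor — approved.
D: 2/3 of 124006 = 82670.67, rounded up to 82671; 82,671 required, 82,671 in favor — approved.

Approved — every class gave the required vote.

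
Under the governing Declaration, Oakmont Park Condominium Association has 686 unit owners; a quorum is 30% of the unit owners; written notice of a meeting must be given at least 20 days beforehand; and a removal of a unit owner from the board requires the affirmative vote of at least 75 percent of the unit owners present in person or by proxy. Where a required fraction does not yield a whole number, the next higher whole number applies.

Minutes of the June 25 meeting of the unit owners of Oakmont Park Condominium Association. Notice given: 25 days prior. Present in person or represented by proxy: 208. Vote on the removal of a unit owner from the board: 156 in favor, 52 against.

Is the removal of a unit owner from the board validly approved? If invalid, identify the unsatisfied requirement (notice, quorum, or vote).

Valid — all requirements satisfied.

Notice: 25 days given; 20 required. Satisfied.
Quorum: 30% of 686 = 205.80, rounded up to 206; 208 present. Satisfied.
Vote: requires three-fourths of those present (208); 3/4 of 208 = 156, so 156 needed; 156 in favor. Satisfied.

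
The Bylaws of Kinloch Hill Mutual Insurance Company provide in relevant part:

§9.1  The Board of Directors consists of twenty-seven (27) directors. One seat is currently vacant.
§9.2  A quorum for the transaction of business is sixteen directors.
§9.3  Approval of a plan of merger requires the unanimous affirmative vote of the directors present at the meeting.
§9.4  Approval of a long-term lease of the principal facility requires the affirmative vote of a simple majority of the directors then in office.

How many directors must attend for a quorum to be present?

16

The quorum is fixed at 16.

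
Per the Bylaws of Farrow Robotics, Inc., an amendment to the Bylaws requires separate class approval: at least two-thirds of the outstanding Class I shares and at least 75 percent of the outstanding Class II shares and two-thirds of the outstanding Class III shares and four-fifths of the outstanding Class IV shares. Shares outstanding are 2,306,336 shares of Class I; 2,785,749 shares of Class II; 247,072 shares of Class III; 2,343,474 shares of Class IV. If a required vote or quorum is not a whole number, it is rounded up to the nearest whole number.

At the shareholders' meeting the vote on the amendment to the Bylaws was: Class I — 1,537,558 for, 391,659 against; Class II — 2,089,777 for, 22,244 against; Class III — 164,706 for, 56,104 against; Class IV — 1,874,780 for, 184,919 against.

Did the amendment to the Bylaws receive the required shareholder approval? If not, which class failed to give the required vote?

Class I: 2/3 of 2306336 = 1537557.33, rounded up to 1537558; 1,537,558 required, 1,537,558 in favor — approved.
Class II: 3/4 of 2785749 = 2089311.75, rounded up to 2089312; 2,089,312 required, 2,089,777 in favor — approved.
Class III: 2/3 of 247072 = 164714.67, rounded up to 164715; 164,715 required, 164,706 in favor — not approved.
Class IV: 4/5 of 2343474 = 1874779.20, rounded up to 1874780; 1,874,780 required, 1,874,780 in favor — approved.

Not approved — the Class III shares did not give the required vote.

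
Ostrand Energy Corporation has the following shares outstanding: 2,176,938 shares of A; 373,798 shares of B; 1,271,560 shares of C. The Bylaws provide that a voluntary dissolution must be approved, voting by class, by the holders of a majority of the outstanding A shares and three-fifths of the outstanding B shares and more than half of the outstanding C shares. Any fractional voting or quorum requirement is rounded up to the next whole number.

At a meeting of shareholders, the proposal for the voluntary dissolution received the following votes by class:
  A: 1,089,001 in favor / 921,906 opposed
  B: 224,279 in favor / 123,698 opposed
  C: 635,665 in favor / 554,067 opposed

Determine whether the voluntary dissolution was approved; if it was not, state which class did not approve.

A: a majority of 2176938 is 1088470; 1,088,470 required, 1,089,001 in favor — approved.
B: 3/5 of 373798 = 224278.80, rounded up to 224279; 224,279 required, 224,279 in favor — approved.
C: a majority of 1271560 is 635781; 635,781 required, 635,665 in favor — not approved.

Not approved — the C shares did not give the required vote.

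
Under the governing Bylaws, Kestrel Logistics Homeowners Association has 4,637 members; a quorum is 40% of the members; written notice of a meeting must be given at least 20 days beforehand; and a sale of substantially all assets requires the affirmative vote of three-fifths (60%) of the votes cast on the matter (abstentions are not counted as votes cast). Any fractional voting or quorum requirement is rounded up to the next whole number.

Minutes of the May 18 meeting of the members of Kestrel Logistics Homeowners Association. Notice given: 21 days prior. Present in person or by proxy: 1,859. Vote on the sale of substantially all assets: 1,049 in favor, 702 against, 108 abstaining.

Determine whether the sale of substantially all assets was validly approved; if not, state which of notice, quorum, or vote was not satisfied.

Invalid — vote requirement not satisfied.

Notice: 21 days given; 20 required. Satisfied.
Quorum: 40% of 4,637 = 1,854.80, rounded up to 1,855; 1,859 present. Satisfied.
Vote: requires three-fifths of the votes cast (1,859 − 108 abstaining = 1,751); 3/5 of 1751 = 1050.60, rounded up to 1051, so 1,051 needed; 1,049 in favor. Not satisfied.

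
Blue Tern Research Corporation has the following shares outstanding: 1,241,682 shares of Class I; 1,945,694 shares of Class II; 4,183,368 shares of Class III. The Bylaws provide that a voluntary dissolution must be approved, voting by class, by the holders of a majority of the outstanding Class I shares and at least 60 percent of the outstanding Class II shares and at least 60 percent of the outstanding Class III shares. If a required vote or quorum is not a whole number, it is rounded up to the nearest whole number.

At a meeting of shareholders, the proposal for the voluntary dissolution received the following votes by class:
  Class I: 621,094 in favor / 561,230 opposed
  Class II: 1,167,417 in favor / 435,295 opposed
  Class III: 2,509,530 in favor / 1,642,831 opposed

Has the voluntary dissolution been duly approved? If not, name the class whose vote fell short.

Not approved — the Class III shares did not give the required vote.

Class I: a majority of 1241682 is 620842; 620,842 required, 621,094 in favor — approved.
Class II: 3/5 of 1945694 = 1167416.40, rounded up to 1167417; 1,167,417 required, 1,167,417 in favor — approved.
Class III: 3/5 of 4183368 = 2510020.80, rounded up to 2510021; 2,510,021 required, 2,509,530 in favor — not approved.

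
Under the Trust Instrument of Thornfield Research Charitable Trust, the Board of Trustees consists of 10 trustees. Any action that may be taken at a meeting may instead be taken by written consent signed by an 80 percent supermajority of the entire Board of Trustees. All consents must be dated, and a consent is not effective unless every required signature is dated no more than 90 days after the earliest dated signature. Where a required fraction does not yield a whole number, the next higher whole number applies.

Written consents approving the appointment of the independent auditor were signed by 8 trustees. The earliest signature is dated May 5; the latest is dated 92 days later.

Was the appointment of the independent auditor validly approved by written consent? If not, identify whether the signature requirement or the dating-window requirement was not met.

Signatures required: an 80 percent supermajority of 10 — 4/5 of 10 = 8, so 8 needed; 8 signed. Sufficient.
Dating window: the latest signature is 92 days after the earliest; the limit is 90 days. Outside the window.

Not effective — dating-window requirement not satisfied.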